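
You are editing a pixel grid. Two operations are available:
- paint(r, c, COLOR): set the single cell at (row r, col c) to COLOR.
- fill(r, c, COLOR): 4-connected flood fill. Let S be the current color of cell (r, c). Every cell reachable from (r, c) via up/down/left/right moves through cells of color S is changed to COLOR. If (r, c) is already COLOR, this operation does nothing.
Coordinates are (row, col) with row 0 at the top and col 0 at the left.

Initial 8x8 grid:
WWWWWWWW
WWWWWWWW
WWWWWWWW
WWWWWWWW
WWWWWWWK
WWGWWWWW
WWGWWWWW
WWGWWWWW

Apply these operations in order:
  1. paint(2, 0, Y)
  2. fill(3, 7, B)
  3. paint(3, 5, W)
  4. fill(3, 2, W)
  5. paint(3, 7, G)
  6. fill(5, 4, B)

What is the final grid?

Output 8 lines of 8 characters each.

After op 1 paint(2,0,Y):
WWWWWWWW
WWWWWWWW
YWWWWWWW
WWWWWWWW
WWWWWWWK
WWGWWWWW
WWGWWWWW
WWGWWWWW
After op 2 fill(3,7,B) [59 cells changed]:
BBBBBBBB
BBBBBBBB
YBBBBBBB
BBBBBBBB
BBBBBBBK
BBGBBBBB
BBGBBBBB
BBGBBBBB
After op 3 paint(3,5,W):
BBBBBBBB
BBBBBBBB
YBBBBBBB
BBBBBWBB
BBBBBBBK
BBGBBBBB
BBGBBBBB
BBGBBBBB
After op 4 fill(3,2,W) [58 cells changed]:
WWWWWWWW
WWWWWWWW
YWWWWWWW
WWWWWWWW
WWWWWWWK
WWGWWWWW
WWGWWWWW
WWGWWWWW
After op 5 paint(3,7,G):
WWWWWWWW
WWWWWWWW
YWWWWWWW
WWWWWWWG
WWWWWWWK
WWGWWWWW
WWGWWWWW
WWGWWWWW
After op 6 fill(5,4,B) [58 cells changed]:
BBBBBBBB
BBBBBBBB
YBBBBBBB
BBBBBBBG
BBBBBBBK
BBGBBBBB
BBGBBBBB
BBGBBBBB

Answer: BBBBBBBB
BBBBBBBB
YBBBBBBB
BBBBBBBG
BBBBBBBK
BBGBBBBB
BBGBBBBB
BBGBBBBB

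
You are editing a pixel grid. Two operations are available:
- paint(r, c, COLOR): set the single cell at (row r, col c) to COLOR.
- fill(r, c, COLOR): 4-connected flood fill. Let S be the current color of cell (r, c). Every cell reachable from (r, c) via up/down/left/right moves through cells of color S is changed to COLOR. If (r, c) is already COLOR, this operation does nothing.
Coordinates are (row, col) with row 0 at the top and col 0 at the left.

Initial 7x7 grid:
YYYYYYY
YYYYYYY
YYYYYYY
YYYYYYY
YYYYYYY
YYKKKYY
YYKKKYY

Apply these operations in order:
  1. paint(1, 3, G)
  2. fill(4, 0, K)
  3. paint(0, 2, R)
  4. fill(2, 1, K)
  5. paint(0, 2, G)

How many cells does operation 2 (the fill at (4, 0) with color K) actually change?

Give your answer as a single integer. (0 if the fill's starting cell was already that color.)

After op 1 paint(1,3,G):
YYYYYYY
YYYGYYY
YYYYYYY
YYYYYYY
YYYYYYY
YYKKKYY
YYKKKYY
After op 2 fill(4,0,K) [42 cells changed]:
KKKKKKK
KKKGKKK
KKKKKKK
KKKKKKK
KKKKKKK
KKKKKKK
KKKKKKK

Answer: 42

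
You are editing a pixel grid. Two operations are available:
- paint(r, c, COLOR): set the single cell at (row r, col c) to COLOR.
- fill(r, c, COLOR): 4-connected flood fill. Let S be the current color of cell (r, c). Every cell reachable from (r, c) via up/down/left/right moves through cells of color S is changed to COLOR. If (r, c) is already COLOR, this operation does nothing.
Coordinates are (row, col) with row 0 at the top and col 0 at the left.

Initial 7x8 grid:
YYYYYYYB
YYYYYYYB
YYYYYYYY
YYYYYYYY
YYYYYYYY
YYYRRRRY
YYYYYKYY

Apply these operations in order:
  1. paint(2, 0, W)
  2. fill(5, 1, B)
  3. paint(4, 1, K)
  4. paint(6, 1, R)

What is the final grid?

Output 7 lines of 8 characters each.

Answer: BBBBBBBB
BBBBBBBB
WBBBBBBB
BBBBBBBB
BKBBBBBB
BBBRRRRB
BRBBBKBB

Derivation:
After op 1 paint(2,0,W):
YYYYYYYB
YYYYYYYB
WYYYYYYY
YYYYYYYY
YYYYYYYY
YYYRRRRY
YYYYYKYY
After op 2 fill(5,1,B) [48 cells changed]:
BBBBBBBB
BBBBBBBB
WBBBBBBB
BBBBBBBB
BBBBBBBB
BBBRRRRB
BBBBBKBB
After op 3 paint(4,1,K):
BBBBBBBB
BBBBBBBB
WBBBBBBB
BBBBBBBB
BKBBBBBB
BBBRRRRB
BBBBBKBB
After op 4 paint(6,1,R):
BBBBBBBB
BBBBBBBB
WBBBBBBB
BBBBBBBB
BKBBBBBB
BBBRRRRB
BRBBBKBB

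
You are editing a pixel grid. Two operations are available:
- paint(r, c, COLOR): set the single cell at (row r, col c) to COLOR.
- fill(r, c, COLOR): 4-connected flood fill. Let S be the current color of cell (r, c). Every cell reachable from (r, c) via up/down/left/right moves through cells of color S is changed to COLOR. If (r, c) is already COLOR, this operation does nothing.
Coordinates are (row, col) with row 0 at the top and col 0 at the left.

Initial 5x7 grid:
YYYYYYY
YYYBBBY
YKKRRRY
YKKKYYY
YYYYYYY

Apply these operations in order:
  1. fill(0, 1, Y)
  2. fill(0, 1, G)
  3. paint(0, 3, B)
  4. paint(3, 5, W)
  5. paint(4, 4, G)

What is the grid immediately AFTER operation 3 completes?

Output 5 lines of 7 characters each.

Answer: GGGBGGG
GGGBBBG
GKKRRRG
GKKKGGG
GGGGGGG

Derivation:
After op 1 fill(0,1,Y) [0 cells changed]:
YYYYYYY
YYYBBBY
YKKRRRY
YKKKYYY
YYYYYYY
After op 2 fill(0,1,G) [24 cells changed]:
GGGGGGG
GGGBBBG
GKKRRRG
GKKKGGG
GGGGGGG
After op 3 paint(0,3,B):
GGGBGGG
GGGBBBG
GKKRRRG
GKKKGGG
GGGGGGG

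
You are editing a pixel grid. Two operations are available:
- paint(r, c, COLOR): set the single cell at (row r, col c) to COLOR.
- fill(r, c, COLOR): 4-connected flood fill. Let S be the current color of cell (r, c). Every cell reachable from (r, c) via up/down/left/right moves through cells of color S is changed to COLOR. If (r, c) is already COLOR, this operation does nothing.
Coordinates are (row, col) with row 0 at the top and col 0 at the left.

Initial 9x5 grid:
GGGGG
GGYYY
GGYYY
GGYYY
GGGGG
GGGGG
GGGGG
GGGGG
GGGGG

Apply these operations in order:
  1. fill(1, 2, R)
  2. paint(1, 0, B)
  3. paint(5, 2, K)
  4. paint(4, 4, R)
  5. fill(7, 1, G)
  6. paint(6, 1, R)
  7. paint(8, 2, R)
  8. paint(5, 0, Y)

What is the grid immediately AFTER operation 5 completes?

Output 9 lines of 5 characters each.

Answer: GGGGG
BGRRR
GGRRR
GGRRR
GGGGR
GGKGG
GGGGG
GGGGG
GGGGG

Derivation:
After op 1 fill(1,2,R) [9 cells changed]:
GGGGG
GGRRR
GGRRR
GGRRR
GGGGG
GGGGG
GGGGG
GGGGG
GGGGG
After op 2 paint(1,0,B):
GGGGG
BGRRR
GGRRR
GGRRR
GGGGG
GGGGG
GGGGG
GGGGG
GGGGG
After op 3 paint(5,2,K):
GGGGG
BGRRR
GGRRR
GGRRR
GGGGG
GGKGG
GGGGG
GGGGG
GGGGG
After op 4 paint(4,4,R):
GGGGG
BGRRR
GGRRR
GGRRR
GGGGR
GGKGG
GGGGG
GGGGG
GGGGG
After op 5 fill(7,1,G) [0 cells changed]:
GGGGG
BGRRR
GGRRR
GGRRR
GGGGR
GGKGG
GGGGG
GGGGG
GGGGG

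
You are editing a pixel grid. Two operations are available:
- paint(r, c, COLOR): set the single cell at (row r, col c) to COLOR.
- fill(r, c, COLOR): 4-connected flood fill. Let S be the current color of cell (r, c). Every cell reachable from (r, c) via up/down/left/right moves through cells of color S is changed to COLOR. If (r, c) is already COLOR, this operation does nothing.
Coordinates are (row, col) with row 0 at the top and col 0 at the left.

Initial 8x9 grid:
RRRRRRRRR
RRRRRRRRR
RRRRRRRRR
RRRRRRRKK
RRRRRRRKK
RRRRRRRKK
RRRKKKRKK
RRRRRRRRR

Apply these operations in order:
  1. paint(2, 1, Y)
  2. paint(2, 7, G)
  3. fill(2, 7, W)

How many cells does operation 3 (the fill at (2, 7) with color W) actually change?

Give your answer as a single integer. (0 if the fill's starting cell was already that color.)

Answer: 1

Derivation:
After op 1 paint(2,1,Y):
RRRRRRRRR
RRRRRRRRR
RYRRRRRRR
RRRRRRRKK
RRRRRRRKK
RRRRRRRKK
RRRKKKRKK
RRRRRRRRR
After op 2 paint(2,7,G):
RRRRRRRRR
RRRRRRRRR
RYRRRRRGR
RRRRRRRKK
RRRRRRRKK
RRRRRRRKK
RRRKKKRKK
RRRRRRRRR
After op 3 fill(2,7,W) [1 cells changed]:
RRRRRRRRR
RRRRRRRRR
RYRRRRRWR
RRRRRRRKK
RRRRRRRKK
RRRRRRRKK
RRRKKKRKK
RRRRRRRRR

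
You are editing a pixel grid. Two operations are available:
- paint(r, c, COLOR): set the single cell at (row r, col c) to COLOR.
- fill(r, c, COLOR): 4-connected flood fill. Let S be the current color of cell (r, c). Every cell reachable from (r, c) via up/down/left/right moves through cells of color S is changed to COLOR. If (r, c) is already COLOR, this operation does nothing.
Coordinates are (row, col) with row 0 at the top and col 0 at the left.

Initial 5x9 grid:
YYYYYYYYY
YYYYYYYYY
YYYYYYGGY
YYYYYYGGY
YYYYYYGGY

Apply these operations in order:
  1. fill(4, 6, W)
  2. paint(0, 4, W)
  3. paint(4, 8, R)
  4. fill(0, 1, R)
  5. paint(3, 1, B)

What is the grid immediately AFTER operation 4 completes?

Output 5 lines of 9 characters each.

After op 1 fill(4,6,W) [6 cells changed]:
YYYYYYYYY
YYYYYYYYY
YYYYYYWWY
YYYYYYWWY
YYYYYYWWY
After op 2 paint(0,4,W):
YYYYWYYYY
YYYYYYYYY
YYYYYYWWY
YYYYYYWWY
YYYYYYWWY
After op 3 paint(4,8,R):
YYYYWYYYY
YYYYYYYYY
YYYYYYWWY
YYYYYYWWY
YYYYYYWWR
After op 4 fill(0,1,R) [37 cells changed]:
RRRRWRRRR
RRRRRRRRR
RRRRRRWWR
RRRRRRWWR
RRRRRRWWR

Answer: RRRRWRRRR
RRRRRRRRR
RRRRRRWWR
RRRRRRWWR
RRRRRRWWR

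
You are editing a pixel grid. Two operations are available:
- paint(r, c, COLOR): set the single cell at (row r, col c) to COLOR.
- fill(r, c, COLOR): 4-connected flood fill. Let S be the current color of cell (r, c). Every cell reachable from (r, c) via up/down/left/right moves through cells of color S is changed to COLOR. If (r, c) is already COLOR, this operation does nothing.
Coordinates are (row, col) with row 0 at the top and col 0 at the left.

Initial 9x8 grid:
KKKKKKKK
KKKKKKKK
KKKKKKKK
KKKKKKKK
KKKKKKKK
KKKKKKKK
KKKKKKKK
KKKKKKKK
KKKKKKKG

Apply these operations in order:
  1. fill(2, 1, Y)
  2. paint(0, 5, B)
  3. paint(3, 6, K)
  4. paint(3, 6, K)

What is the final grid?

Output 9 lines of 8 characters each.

Answer: YYYYYBYY
YYYYYYYY
YYYYYYYY
YYYYYYKY
YYYYYYYY
YYYYYYYY
YYYYYYYY
YYYYYYYY
YYYYYYYG

Derivation:
After op 1 fill(2,1,Y) [71 cells changed]:
YYYYYYYY
YYYYYYYY
YYYYYYYY
YYYYYYYY
YYYYYYYY
YYYYYYYY
YYYYYYYY
YYYYYYYY
YYYYYYYG
After op 2 paint(0,5,B):
YYYYYBYY
YYYYYYYY
YYYYYYYY
YYYYYYYY
YYYYYYYY
YYYYYYYY
YYYYYYYY
YYYYYYYY
YYYYYYYG
After op 3 paint(3,6,K):
YYYYYBYY
YYYYYYYY
YYYYYYYY
YYYYYYKY
YYYYYYYY
YYYYYYYY
YYYYYYYY
YYYYYYYY
YYYYYYYG
After op 4 paint(3,6,K):
YYYYYBYY
YYYYYYYY
YYYYYYYY
YYYYYYKY
YYYYYYYY
YYYYYYYY
YYYYYYYY
YYYYYYYY
YYYYYYYG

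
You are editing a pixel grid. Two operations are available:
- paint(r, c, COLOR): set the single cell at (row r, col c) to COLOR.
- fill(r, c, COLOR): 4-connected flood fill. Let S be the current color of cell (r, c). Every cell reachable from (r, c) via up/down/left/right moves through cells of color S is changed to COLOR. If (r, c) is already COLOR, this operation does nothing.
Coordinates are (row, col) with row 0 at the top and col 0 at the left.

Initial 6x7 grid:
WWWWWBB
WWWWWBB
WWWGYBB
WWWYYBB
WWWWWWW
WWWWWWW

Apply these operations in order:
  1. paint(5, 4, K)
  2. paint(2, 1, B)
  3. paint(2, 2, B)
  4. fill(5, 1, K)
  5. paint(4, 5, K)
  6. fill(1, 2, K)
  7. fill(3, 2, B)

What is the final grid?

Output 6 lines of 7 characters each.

Answer: BBBBBBB
BBBBBBB
BBBGYBB
BBBYYBB
BBBBBBB
BBBBBBB

Derivation:
After op 1 paint(5,4,K):
WWWWWBB
WWWWWBB
WWWGYBB
WWWYYBB
WWWWWWW
WWWWKWW
After op 2 paint(2,1,B):
WWWWWBB
WWWWWBB
WBWGYBB
WWWYYBB
WWWWWWW
WWWWKWW
After op 3 paint(2,2,B):
WWWWWBB
WWWWWBB
WBBGYBB
WWWYYBB
WWWWWWW
WWWWKWW
After op 4 fill(5,1,K) [27 cells changed]:
KKKKKBB
KKKKKBB
KBBGYBB
KKKYYBB
KKKKKKK
KKKKKKK
After op 5 paint(4,5,K):
KKKKKBB
KKKKKBB
KBBGYBB
KKKYYBB
KKKKKKK
KKKKKKK
After op 6 fill(1,2,K) [0 cells changed]:
KKKKKBB
KKKKKBB
KBBGYBB
KKKYYBB
KKKKKKK
KKKKKKK
After op 7 fill(3,2,B) [28 cells changed]:
BBBBBBB
BBBBBBB
BBBGYBB
BBBYYBB
BBBBBBB
BBBBBBB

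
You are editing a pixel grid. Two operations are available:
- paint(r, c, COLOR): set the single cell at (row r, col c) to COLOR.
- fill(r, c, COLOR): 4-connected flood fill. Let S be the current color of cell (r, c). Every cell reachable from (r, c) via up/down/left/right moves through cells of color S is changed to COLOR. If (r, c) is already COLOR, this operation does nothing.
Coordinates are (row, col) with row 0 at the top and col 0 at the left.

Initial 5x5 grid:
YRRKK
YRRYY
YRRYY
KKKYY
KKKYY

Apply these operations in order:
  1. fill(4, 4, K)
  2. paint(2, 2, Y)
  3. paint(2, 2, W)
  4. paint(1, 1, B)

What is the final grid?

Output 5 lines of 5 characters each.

After op 1 fill(4,4,K) [8 cells changed]:
YRRKK
YRRKK
YRRKK
KKKKK
KKKKK
After op 2 paint(2,2,Y):
YRRKK
YRRKK
YRYKK
KKKKK
KKKKK
After op 3 paint(2,2,W):
YRRKK
YRRKK
YRWKK
KKKKK
KKKKK
After op 4 paint(1,1,B):
YRRKK
YBRKK
YRWKK
KKKKK
KKKKK

Answer: YRRKK
YBRKK
YRWKK
KKKKK
KKKKK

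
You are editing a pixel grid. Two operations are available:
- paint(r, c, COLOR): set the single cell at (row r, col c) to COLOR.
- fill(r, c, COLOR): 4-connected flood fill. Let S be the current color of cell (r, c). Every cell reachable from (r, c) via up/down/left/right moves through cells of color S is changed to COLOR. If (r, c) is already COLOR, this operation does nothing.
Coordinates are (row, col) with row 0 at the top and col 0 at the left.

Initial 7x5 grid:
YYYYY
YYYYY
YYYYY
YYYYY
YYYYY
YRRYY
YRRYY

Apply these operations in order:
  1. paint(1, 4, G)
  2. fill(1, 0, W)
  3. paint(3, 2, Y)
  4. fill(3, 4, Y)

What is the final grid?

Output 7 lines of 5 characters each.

After op 1 paint(1,4,G):
YYYYY
YYYYG
YYYYY
YYYYY
YYYYY
YRRYY
YRRYY
After op 2 fill(1,0,W) [30 cells changed]:
WWWWW
WWWWG
WWWWW
WWWWW
WWWWW
WRRWW
WRRWW
After op 3 paint(3,2,Y):
WWWWW
WWWWG
WWWWW
WWYWW
WWWWW
WRRWW
WRRWW
After op 4 fill(3,4,Y) [29 cells changed]:
YYYYY
YYYYG
YYYYY
YYYYY
YYYYY
YRRYY
YRRYY

Answer: YYYYY
YYYYG
YYYYY
YYYYY
YYYYY
YRRYY
YRRYY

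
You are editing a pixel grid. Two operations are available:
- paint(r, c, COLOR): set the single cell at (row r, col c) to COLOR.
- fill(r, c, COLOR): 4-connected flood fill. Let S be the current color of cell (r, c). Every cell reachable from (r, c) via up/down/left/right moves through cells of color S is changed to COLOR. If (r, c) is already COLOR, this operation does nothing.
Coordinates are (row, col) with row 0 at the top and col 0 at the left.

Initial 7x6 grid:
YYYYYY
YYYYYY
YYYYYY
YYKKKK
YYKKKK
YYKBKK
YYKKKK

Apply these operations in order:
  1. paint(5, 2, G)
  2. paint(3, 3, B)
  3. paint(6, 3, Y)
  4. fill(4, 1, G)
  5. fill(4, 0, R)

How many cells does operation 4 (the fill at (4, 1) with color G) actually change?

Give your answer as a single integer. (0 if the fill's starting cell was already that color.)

After op 1 paint(5,2,G):
YYYYYY
YYYYYY
YYYYYY
YYKKKK
YYKKKK
YYGBKK
YYKKKK
After op 2 paint(3,3,B):
YYYYYY
YYYYYY
YYYYYY
YYKBKK
YYKKKK
YYGBKK
YYKKKK
After op 3 paint(6,3,Y):
YYYYYY
YYYYYY
YYYYYY
YYKBKK
YYKKKK
YYGBKK
YYKYKK
After op 4 fill(4,1,G) [26 cells changed]:
GGGGGG
GGGGGG
GGGGGG
GGKBKK
GGKKKK
GGGBKK
GGKYKK

Answer: 26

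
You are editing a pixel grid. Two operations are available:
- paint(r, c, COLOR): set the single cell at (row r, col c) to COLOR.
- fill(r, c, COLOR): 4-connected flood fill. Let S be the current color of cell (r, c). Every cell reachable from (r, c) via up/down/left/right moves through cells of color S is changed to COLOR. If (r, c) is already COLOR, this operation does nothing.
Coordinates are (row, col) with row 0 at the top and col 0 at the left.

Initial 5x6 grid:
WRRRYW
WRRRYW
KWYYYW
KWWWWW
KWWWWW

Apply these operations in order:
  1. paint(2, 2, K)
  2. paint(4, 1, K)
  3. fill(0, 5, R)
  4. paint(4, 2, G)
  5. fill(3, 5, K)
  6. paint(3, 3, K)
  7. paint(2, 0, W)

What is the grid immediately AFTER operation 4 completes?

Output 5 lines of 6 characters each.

After op 1 paint(2,2,K):
WRRRYW
WRRRYW
KWKYYW
KWWWWW
KWWWWW
After op 2 paint(4,1,K):
WRRRYW
WRRRYW
KWKYYW
KWWWWW
KKWWWW
After op 3 fill(0,5,R) [13 cells changed]:
WRRRYR
WRRRYR
KRKYYR
KRRRRR
KKRRRR
After op 4 paint(4,2,G):
WRRRYR
WRRRYR
KRKYYR
KRRRRR
KKGRRR

Answer: WRRRYR
WRRRYR
KRKYYR
KRRRRR
KKGRRR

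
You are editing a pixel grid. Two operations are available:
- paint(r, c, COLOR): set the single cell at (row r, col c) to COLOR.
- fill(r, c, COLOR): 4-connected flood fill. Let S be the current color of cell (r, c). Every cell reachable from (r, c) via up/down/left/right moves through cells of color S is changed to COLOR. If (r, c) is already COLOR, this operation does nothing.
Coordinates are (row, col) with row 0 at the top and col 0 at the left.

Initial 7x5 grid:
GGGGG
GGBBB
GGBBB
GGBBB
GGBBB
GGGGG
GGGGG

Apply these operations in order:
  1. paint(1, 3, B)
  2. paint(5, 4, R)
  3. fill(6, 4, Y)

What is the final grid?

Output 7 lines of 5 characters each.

After op 1 paint(1,3,B):
GGGGG
GGBBB
GGBBB
GGBBB
GGBBB
GGGGG
GGGGG
After op 2 paint(5,4,R):
GGGGG
GGBBB
GGBBB
GGBBB
GGBBB
GGGGR
GGGGG
After op 3 fill(6,4,Y) [22 cells changed]:
YYYYY
YYBBB
YYBBB
YYBBB
YYBBB
YYYYR
YYYYY

Answer: YYYYY
YYBBB
YYBBB
YYBBB
YYBBB
YYYYR
YYYYY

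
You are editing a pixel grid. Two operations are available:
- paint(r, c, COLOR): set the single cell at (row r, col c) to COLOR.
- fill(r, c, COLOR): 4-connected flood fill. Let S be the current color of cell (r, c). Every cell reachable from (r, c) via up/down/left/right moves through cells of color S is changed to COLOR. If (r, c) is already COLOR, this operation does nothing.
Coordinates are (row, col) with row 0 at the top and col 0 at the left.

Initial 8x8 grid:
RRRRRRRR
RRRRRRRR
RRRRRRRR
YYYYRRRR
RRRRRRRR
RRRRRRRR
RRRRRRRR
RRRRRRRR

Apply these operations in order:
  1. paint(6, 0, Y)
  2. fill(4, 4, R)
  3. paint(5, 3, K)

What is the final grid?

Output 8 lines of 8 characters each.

After op 1 paint(6,0,Y):
RRRRRRRR
RRRRRRRR
RRRRRRRR
YYYYRRRR
RRRRRRRR
RRRRRRRR
YRRRRRRR
RRRRRRRR
After op 2 fill(4,4,R) [0 cells changed]:
RRRRRRRR
RRRRRRRR
RRRRRRRR
YYYYRRRR
RRRRRRRR
RRRRRRRR
YRRRRRRR
RRRRRRRR
After op 3 paint(5,3,K):
RRRRRRRR
RRRRRRRR
RRRRRRRR
YYYYRRRR
RRRRRRRR
RRRKRRRR
YRRRRRRR
RRRRRRRR

Answer: RRRRRRRR
RRRRRRRR
RRRRRRRR
YYYYRRRR
RRRRRRRR
RRRKRRRR
YRRRRRRR
RRRRRRRR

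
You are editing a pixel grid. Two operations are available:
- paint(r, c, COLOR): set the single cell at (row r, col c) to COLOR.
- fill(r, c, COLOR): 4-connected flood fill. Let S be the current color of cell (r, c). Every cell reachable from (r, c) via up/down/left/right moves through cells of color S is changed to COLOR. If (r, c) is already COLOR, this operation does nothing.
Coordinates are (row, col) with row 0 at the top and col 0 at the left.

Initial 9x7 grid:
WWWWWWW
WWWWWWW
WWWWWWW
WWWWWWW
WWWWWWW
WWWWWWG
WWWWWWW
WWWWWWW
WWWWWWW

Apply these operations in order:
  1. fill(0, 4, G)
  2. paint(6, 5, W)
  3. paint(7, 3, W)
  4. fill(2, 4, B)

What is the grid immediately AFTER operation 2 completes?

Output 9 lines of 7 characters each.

Answer: GGGGGGG
GGGGGGG
GGGGGGG
GGGGGGG
GGGGGGG
GGGGGGG
GGGGGWG
GGGGGGG
GGGGGGG

Derivation:
After op 1 fill(0,4,G) [62 cells changed]:
GGGGGGG
GGGGGGG
GGGGGGG
GGGGGGG
GGGGGGG
GGGGGGG
GGGGGGG
GGGGGGG
GGGGGGG
After op 2 paint(6,5,W):
GGGGGGG
GGGGGGG
GGGGGGG
GGGGGGG
GGGGGGG
GGGGGGG
GGGGGWG
GGGGGGG
GGGGGGG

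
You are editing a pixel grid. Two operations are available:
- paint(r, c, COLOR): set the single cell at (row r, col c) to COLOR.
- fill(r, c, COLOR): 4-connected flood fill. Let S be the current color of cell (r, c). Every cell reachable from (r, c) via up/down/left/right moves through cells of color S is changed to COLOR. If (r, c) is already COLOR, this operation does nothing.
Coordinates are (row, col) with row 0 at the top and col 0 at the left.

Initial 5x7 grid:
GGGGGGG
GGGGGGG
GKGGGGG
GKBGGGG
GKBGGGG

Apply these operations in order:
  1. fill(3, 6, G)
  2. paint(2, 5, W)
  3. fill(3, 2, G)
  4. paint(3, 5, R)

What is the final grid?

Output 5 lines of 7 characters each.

Answer: GGGGGGG
GGGGGGG
GKGGGWG
GKGGGRG
GKGGGGG

Derivation:
After op 1 fill(3,6,G) [0 cells changed]:
GGGGGGG
GGGGGGG
GKGGGGG
GKBGGGG
GKBGGGG
After op 2 paint(2,5,W):
GGGGGGG
GGGGGGG
GKGGGWG
GKBGGGG
GKBGGGG
After op 3 fill(3,2,G) [2 cells changed]:
GGGGGGG
GGGGGGG
GKGGGWG
GKGGGGG
GKGGGGG
After op 4 paint(3,5,R):
GGGGGGG
GGGGGGG
GKGGGWG
GKGGGRG
GKGGGGG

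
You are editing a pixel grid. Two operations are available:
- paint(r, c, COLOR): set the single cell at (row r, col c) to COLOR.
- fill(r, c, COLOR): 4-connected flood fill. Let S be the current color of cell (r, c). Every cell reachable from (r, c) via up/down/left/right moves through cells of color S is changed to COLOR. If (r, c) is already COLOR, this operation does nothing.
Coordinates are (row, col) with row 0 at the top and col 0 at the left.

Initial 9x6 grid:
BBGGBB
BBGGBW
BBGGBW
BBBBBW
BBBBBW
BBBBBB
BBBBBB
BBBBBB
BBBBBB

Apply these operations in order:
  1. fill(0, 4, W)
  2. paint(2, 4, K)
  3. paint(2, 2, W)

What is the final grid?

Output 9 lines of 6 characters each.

After op 1 fill(0,4,W) [44 cells changed]:
WWGGWW
WWGGWW
WWGGWW
WWWWWW
WWWWWW
WWWWWW
WWWWWW
WWWWWW
WWWWWW
After op 2 paint(2,4,K):
WWGGWW
WWGGWW
WWGGKW
WWWWWW
WWWWWW
WWWWWW
WWWWWW
WWWWWW
WWWWWW
After op 3 paint(2,2,W):
WWGGWW
WWGGWW
WWWGKW
WWWWWW
WWWWWW
WWWWWW
WWWWWW
WWWWWW
WWWWWW

Answer: WWGGWW
WWGGWW
WWWGKW
WWWWWW
WWWWWW
WWWWWW
WWWWWW
WWWWWW
WWWWWW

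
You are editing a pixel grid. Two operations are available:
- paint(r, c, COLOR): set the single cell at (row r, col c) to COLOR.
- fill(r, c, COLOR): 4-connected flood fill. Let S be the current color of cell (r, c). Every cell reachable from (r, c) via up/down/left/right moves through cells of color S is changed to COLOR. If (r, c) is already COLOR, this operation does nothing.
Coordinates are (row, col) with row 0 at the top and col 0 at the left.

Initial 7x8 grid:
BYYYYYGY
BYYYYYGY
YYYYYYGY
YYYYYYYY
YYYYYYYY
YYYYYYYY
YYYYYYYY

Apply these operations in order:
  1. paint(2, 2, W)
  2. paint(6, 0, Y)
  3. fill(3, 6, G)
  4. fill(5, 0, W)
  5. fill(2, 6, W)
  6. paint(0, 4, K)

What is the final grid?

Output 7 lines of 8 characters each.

After op 1 paint(2,2,W):
BYYYYYGY
BYYYYYGY
YYWYYYGY
YYYYYYYY
YYYYYYYY
YYYYYYYY
YYYYYYYY
After op 2 paint(6,0,Y):
BYYYYYGY
BYYYYYGY
YYWYYYGY
YYYYYYYY
YYYYYYYY
YYYYYYYY
YYYYYYYY
After op 3 fill(3,6,G) [50 cells changed]:
BGGGGGGG
BGGGGGGG
GGWGGGGG
GGGGGGGG
GGGGGGGG
GGGGGGGG
GGGGGGGG
After op 4 fill(5,0,W) [53 cells changed]:
BWWWWWWW
BWWWWWWW
WWWWWWWW
WWWWWWWW
WWWWWWWW
WWWWWWWW
WWWWWWWW
After op 5 fill(2,6,W) [0 cells changed]:
BWWWWWWW
BWWWWWWW
WWWWWWWW
WWWWWWWW
WWWWWWWW
WWWWWWWW
WWWWWWWW
After op 6 paint(0,4,K):
BWWWKWWW
BWWWWWWW
WWWWWWWW
WWWWWWWW
WWWWWWWW
WWWWWWWW
WWWWWWWW

Answer: BWWWKWWW
BWWWWWWW
WWWWWWWW
WWWWWWWW
WWWWWWWW
WWWWWWWW
WWWWWWWW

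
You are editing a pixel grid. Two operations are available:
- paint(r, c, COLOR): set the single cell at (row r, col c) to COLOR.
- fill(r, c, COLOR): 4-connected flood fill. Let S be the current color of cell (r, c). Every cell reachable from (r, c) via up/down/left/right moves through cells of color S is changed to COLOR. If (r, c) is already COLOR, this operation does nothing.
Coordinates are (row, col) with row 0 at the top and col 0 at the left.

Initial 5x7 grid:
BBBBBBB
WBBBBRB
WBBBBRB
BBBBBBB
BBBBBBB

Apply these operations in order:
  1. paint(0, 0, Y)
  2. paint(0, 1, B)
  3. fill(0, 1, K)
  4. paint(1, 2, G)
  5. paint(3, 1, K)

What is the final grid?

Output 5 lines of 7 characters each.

After op 1 paint(0,0,Y):
YBBBBBB
WBBBBRB
WBBBBRB
BBBBBBB
BBBBBBB
After op 2 paint(0,1,B):
YBBBBBB
WBBBBRB
WBBBBRB
BBBBBBB
BBBBBBB
After op 3 fill(0,1,K) [30 cells changed]:
YKKKKKK
WKKKKRK
WKKKKRK
KKKKKKK
KKKKKKK
After op 4 paint(1,2,G):
YKKKKKK
WKGKKRK
WKKKKRK
KKKKKKK
KKKKKKK
After op 5 paint(3,1,K):
YKKKKKK
WKGKKRK
WKKKKRK
KKKKKKK
KKKKKKK

Answer: YKKKKKK
WKGKKRK
WKKKKRK
KKKKKKK
KKKKKKK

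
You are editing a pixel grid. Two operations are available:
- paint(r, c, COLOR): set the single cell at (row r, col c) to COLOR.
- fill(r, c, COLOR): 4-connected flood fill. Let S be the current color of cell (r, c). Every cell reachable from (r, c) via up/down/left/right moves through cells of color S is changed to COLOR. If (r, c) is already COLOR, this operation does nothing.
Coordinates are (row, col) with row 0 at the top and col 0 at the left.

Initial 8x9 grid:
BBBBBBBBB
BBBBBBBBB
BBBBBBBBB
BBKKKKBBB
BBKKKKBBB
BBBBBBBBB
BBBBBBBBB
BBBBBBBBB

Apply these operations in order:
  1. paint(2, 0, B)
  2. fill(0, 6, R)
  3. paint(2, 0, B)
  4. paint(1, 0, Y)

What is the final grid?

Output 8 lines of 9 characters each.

Answer: RRRRRRRRR
YRRRRRRRR
BRRRRRRRR
RRKKKKRRR
RRKKKKRRR
RRRRRRRRR
RRRRRRRRR
RRRRRRRRR

Derivation:
After op 1 paint(2,0,B):
BBBBBBBBB
BBBBBBBBB
BBBBBBBBB
BBKKKKBBB
BBKKKKBBB
BBBBBBBBB
BBBBBBBBB
BBBBBBBBB
After op 2 fill(0,6,R) [64 cells changed]:
RRRRRRRRR
RRRRRRRRR
RRRRRRRRR
RRKKKKRRR
RRKKKKRRR
RRRRRRRRR
RRRRRRRRR
RRRRRRRRR
After op 3 paint(2,0,B):
RRRRRRRRR
RRRRRRRRR
BRRRRRRRR
RRKKKKRRR
RRKKKKRRR
RRRRRRRRR
RRRRRRRRR
RRRRRRRRR
After op 4 paint(1,0,Y):
RRRRRRRRR
YRRRRRRRR
BRRRRRRRR
RRKKKKRRR
RRKKKKRRR
RRRRRRRRR
RRRRRRRRR
RRRRRRRRR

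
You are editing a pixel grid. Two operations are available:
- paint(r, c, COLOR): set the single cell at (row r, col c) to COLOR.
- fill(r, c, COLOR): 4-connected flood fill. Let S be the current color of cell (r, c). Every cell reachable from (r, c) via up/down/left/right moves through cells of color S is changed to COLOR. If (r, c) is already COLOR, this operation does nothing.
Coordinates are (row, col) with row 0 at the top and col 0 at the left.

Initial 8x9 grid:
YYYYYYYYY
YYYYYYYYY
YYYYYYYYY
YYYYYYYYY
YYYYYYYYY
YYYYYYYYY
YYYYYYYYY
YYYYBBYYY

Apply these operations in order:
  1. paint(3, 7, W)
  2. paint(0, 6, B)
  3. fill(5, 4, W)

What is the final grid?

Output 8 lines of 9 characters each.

Answer: WWWWWWBWW
WWWWWWWWW
WWWWWWWWW
WWWWWWWWW
WWWWWWWWW
WWWWWWWWW
WWWWWWWWW
WWWWBBWWW

Derivation:
After op 1 paint(3,7,W):
YYYYYYYYY
YYYYYYYYY
YYYYYYYYY
YYYYYYYWY
YYYYYYYYY
YYYYYYYYY
YYYYYYYYY
YYYYBBYYY
After op 2 paint(0,6,B):
YYYYYYBYY
YYYYYYYYY
YYYYYYYYY
YYYYYYYWY
YYYYYYYYY
YYYYYYYYY
YYYYYYYYY
YYYYBBYYY
After op 3 fill(5,4,W) [68 cells changed]:
WWWWWWBWW
WWWWWWWWW
WWWWWWWWW
WWWWWWWWW
WWWWWWWWW
WWWWWWWWW
WWWWWWWWW
WWWWBBWWW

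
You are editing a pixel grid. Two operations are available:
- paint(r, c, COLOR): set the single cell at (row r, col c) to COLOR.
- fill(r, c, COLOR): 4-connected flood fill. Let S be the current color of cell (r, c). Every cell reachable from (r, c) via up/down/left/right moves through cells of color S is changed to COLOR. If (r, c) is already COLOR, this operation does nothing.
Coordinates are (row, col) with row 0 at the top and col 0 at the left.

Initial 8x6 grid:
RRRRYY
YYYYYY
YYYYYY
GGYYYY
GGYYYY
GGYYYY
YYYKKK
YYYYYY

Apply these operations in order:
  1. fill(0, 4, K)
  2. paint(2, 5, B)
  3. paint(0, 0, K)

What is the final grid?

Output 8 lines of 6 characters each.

Answer: KRRRKK
KKKKKK
KKKKKB
GGKKKK
GGKKKK
GGKKKK
KKKKKK
KKKKKK

Derivation:
After op 1 fill(0,4,K) [35 cells changed]:
RRRRKK
KKKKKK
KKKKKK
GGKKKK
GGKKKK
GGKKKK
KKKKKK
KKKKKK
After op 2 paint(2,5,B):
RRRRKK
KKKKKK
KKKKKB
GGKKKK
GGKKKK
GGKKKK
KKKKKK
KKKKKK
After op 3 paint(0,0,K):
KRRRKK
KKKKKK
KKKKKB
GGKKKK
GGKKKK
GGKKKK
KKKKKK
KKKKKK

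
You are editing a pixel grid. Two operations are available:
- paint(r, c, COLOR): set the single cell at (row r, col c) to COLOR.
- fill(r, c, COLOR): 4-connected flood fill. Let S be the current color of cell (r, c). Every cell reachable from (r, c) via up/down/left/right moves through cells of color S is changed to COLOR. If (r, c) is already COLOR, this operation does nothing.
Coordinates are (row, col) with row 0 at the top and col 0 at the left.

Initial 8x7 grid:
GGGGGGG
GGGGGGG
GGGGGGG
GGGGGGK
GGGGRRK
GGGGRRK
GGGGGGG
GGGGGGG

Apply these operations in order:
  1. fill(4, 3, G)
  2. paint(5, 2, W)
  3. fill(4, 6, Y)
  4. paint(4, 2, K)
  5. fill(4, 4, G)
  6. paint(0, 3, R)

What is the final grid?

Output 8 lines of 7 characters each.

After op 1 fill(4,3,G) [0 cells changed]:
GGGGGGG
GGGGGGG
GGGGGGG
GGGGGGK
GGGGRRK
GGGGRRK
GGGGGGG
GGGGGGG
After op 2 paint(5,2,W):
GGGGGGG
GGGGGGG
GGGGGGG
GGGGGGK
GGGGRRK
GGWGRRK
GGGGGGG
GGGGGGG
After op 3 fill(4,6,Y) [3 cells changed]:
GGGGGGG
GGGGGGG
GGGGGGG
GGGGGGY
GGGGRRY
GGWGRRY
GGGGGGG
GGGGGGG
After op 4 paint(4,2,K):
GGGGGGG
GGGGGGG
GGGGGGG
GGGGGGY
GGKGRRY
GGWGRRY
GGGGGGG
GGGGGGG
After op 5 fill(4,4,G) [4 cells changed]:
GGGGGGG
GGGGGGG
GGGGGGG
GGGGGGY
GGKGGGY
GGWGGGY
GGGGGGG
GGGGGGG
After op 6 paint(0,3,R):
GGGRGGG
GGGGGGG
GGGGGGG
GGGGGGY
GGKGGGY
GGWGGGY
GGGGGGG
GGGGGGG

Answer: GGGRGGG
GGGGGGG
GGGGGGG
GGGGGGY
GGKGGGY
GGWGGGY
GGGGGGG
GGGGGGG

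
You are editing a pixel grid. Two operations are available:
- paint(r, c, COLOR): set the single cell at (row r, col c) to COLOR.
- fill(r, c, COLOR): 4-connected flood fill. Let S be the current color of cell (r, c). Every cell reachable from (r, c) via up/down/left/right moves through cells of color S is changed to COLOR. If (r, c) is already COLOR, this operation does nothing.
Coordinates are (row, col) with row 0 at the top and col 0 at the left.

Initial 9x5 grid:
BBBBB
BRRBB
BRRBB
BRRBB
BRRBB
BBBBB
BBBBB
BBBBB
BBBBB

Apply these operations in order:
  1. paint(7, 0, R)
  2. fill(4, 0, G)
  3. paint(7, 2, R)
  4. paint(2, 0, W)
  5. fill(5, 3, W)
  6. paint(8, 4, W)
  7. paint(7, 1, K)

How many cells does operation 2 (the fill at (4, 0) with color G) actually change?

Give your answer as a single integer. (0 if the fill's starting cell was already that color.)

Answer: 36

Derivation:
After op 1 paint(7,0,R):
BBBBB
BRRBB
BRRBB
BRRBB
BRRBB
BBBBB
BBBBB
RBBBB
BBBBB
After op 2 fill(4,0,G) [36 cells changed]:
GGGGG
GRRGG
GRRGG
GRRGG
GRRGG
GGGGG
GGGGG
RGGGG
GGGGG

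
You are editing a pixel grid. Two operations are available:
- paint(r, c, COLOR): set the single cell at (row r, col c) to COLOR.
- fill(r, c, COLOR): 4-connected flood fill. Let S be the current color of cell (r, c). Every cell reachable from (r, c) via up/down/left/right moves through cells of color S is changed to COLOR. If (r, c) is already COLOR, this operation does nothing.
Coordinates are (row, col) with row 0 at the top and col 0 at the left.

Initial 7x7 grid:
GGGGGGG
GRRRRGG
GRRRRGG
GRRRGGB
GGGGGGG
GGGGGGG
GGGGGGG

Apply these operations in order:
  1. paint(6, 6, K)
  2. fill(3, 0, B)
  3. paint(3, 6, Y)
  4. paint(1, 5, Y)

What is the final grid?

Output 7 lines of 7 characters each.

Answer: BBBBBBB
BRRRRYB
BRRRRBB
BRRRBBY
BBBBBBB
BBBBBBB
BBBBBBK

Derivation:
After op 1 paint(6,6,K):
GGGGGGG
GRRRRGG
GRRRRGG
GRRRGGB
GGGGGGG
GGGGGGG
GGGGGGK
After op 2 fill(3,0,B) [36 cells changed]:
BBBBBBB
BRRRRBB
BRRRRBB
BRRRBBB
BBBBBBB
BBBBBBB
BBBBBBK
After op 3 paint(3,6,Y):
BBBBBBB
BRRRRBB
BRRRRBB
BRRRBBY
BBBBBBB
BBBBBBB
BBBBBBK
After op 4 paint(1,5,Y):
BBBBBBB
BRRRRYB
BRRRRBB
BRRRBBY
BBBBBBB
BBBBBBB
BBBBBBK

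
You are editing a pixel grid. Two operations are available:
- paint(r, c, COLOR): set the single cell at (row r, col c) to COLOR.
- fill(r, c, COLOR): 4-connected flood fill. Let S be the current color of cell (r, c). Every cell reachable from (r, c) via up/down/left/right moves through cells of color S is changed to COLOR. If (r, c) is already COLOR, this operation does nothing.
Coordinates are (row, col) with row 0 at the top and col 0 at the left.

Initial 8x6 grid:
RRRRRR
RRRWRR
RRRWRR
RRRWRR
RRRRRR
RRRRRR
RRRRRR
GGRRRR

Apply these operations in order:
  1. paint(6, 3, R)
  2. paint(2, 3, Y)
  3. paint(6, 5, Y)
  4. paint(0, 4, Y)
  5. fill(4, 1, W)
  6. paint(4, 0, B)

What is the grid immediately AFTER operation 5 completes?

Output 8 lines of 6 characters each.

Answer: WWWWYW
WWWWWW
WWWYWW
WWWWWW
WWWWWW
WWWWWW
WWWWWY
GGWWWW

Derivation:
After op 1 paint(6,3,R):
RRRRRR
RRRWRR
RRRWRR
RRRWRR
RRRRRR
RRRRRR
RRRRRR
GGRRRR
After op 2 paint(2,3,Y):
RRRRRR
RRRWRR
RRRYRR
RRRWRR
RRRRRR
RRRRRR
RRRRRR
GGRRRR
After op 3 paint(6,5,Y):
RRRRRR
RRRWRR
RRRYRR
RRRWRR
RRRRRR
RRRRRR
RRRRRY
GGRRRR
After op 4 paint(0,4,Y):
RRRRYR
RRRWRR
RRRYRR
RRRWRR
RRRRRR
RRRRRR
RRRRRY
GGRRRR
After op 5 fill(4,1,W) [41 cells changed]:
WWWWYW
WWWWWW
WWWYWW
WWWWWW
WWWWWW
WWWWWW
WWWWWY
GGWWWW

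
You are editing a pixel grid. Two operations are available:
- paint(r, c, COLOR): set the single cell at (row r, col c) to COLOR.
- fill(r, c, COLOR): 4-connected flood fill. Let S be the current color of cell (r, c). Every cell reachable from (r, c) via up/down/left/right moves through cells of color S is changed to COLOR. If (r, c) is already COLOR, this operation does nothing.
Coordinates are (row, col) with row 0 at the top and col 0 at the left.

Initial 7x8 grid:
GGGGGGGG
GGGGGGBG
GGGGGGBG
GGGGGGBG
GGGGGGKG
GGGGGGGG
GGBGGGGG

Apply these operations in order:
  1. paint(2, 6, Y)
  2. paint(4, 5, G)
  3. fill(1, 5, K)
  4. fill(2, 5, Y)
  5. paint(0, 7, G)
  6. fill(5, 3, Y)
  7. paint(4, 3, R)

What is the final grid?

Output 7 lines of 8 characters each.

Answer: YYYYYYYG
YYYYYYBY
YYYYYYYY
YYYYYYBY
YYYRYYYY
YYYYYYYY
YYBYYYYY

Derivation:
After op 1 paint(2,6,Y):
GGGGGGGG
GGGGGGBG
GGGGGGYG
GGGGGGBG
GGGGGGKG
GGGGGGGG
GGBGGGGG
After op 2 paint(4,5,G):
GGGGGGGG
GGGGGGBG
GGGGGGYG
GGGGGGBG
GGGGGGKG
GGGGGGGG
GGBGGGGG
After op 3 fill(1,5,K) [51 cells changed]:
KKKKKKKK
KKKKKKBK
KKKKKKYK
KKKKKKBK
KKKKKKKK
KKKKKKKK
KKBKKKKK
After op 4 fill(2,5,Y) [52 cells changed]:
YYYYYYYY
YYYYYYBY
YYYYYYYY
YYYYYYBY
YYYYYYYY
YYYYYYYY
YYBYYYYY
After op 5 paint(0,7,G):
YYYYYYYG
YYYYYYBY
YYYYYYYY
YYYYYYBY
YYYYYYYY
YYYYYYYY
YYBYYYYY
After op 6 fill(5,3,Y) [0 cells changed]:
YYYYYYYG
YYYYYYBY
YYYYYYYY
YYYYYYBY
YYYYYYYY
YYYYYYYY
YYBYYYYY
After op 7 paint(4,3,R):
YYYYYYYG
YYYYYYBY
YYYYYYYY
YYYYYYBY
YYYRYYYY
YYYYYYYY
YYBYYYYY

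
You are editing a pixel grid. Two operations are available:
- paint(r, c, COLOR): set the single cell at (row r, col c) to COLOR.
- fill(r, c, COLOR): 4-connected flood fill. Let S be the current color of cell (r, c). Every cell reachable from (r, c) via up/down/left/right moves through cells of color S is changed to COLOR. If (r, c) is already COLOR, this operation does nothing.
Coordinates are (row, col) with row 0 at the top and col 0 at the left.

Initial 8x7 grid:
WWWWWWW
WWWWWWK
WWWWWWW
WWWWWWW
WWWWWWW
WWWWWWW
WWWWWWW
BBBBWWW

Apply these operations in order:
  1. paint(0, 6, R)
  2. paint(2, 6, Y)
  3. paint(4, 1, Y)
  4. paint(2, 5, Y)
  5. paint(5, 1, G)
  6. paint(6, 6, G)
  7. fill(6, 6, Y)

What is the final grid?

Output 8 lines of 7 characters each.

After op 1 paint(0,6,R):
WWWWWWR
WWWWWWK
WWWWWWW
WWWWWWW
WWWWWWW
WWWWWWW
WWWWWWW
BBBBWWW
After op 2 paint(2,6,Y):
WWWWWWR
WWWWWWK
WWWWWWY
WWWWWWW
WWWWWWW
WWWWWWW
WWWWWWW
BBBBWWW
After op 3 paint(4,1,Y):
WWWWWWR
WWWWWWK
WWWWWWY
WWWWWWW
WYWWWWW
WWWWWWW
WWWWWWW
BBBBWWW
After op 4 paint(2,5,Y):
WWWWWWR
WWWWWWK
WWWWWYY
WWWWWWW
WYWWWWW
WWWWWWW
WWWWWWW
BBBBWWW
After op 5 paint(5,1,G):
WWWWWWR
WWWWWWK
WWWWWYY
WWWWWWW
WYWWWWW
WGWWWWW
WWWWWWW
BBBBWWW
After op 6 paint(6,6,G):
WWWWWWR
WWWWWWK
WWWWWYY
WWWWWWW
WYWWWWW
WGWWWWW
WWWWWWG
BBBBWWW
After op 7 fill(6,6,Y) [1 cells changed]:
WWWWWWR
WWWWWWK
WWWWWYY
WWWWWWW
WYWWWWW
WGWWWWW
WWWWWWY
BBBBWWW

Answer: WWWWWWR
WWWWWWK
WWWWWYY
WWWWWWW
WYWWWWW
WGWWWWW
WWWWWWY
BBBBWWW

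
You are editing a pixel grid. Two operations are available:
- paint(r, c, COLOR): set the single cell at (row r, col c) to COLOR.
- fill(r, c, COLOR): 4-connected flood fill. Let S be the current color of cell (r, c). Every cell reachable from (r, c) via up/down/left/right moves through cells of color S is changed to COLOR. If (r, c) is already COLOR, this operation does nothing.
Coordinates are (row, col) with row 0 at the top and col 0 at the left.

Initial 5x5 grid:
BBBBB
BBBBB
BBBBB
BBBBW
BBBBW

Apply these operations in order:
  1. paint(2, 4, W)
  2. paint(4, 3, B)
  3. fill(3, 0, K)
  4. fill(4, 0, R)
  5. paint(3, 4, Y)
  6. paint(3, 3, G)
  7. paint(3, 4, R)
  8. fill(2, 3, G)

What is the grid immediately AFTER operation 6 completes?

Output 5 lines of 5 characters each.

Answer: RRRRR
RRRRR
RRRRW
RRRGY
RRRRW

Derivation:
After op 1 paint(2,4,W):
BBBBB
BBBBB
BBBBW
BBBBW
BBBBW
After op 2 paint(4,3,B):
BBBBB
BBBBB
BBBBW
BBBBW
BBBBW
After op 3 fill(3,0,K) [22 cells changed]:
KKKKK
KKKKK
KKKKW
KKKKW
KKKKW
After op 4 fill(4,0,R) [22 cells changed]:
RRRRR
RRRRR
RRRRW
RRRRW
RRRRW
After op 5 paint(3,4,Y):
RRRRR
RRRRR
RRRRW
RRRRY
RRRRW
After op 6 paint(3,3,G):
RRRRR
RRRRR
RRRRW
RRRGY
RRRRW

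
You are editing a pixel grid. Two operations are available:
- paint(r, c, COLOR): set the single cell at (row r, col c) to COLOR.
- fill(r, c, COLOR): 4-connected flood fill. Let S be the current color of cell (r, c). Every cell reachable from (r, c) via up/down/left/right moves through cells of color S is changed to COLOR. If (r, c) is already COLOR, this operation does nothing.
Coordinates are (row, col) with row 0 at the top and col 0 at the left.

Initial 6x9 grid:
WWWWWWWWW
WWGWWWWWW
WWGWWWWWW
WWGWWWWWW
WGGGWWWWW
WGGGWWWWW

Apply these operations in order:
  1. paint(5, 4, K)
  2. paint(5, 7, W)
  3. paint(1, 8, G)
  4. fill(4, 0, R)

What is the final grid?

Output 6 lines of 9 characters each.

After op 1 paint(5,4,K):
WWWWWWWWW
WWGWWWWWW
WWGWWWWWW
WWGWWWWWW
WGGGWWWWW
WGGGKWWWW
After op 2 paint(5,7,W):
WWWWWWWWW
WWGWWWWWW
WWGWWWWWW
WWGWWWWWW
WGGGWWWWW
WGGGKWWWW
After op 3 paint(1,8,G):
WWWWWWWWW
WWGWWWWWG
WWGWWWWWW
WWGWWWWWW
WGGGWWWWW
WGGGKWWWW
After op 4 fill(4,0,R) [43 cells changed]:
RRRRRRRRR
RRGRRRRRG
RRGRRRRRR
RRGRRRRRR
RGGGRRRRR
RGGGKRRRR

Answer: RRRRRRRRR
RRGRRRRRG
RRGRRRRRR
RRGRRRRRR
RGGGRRRRR
RGGGKRRRR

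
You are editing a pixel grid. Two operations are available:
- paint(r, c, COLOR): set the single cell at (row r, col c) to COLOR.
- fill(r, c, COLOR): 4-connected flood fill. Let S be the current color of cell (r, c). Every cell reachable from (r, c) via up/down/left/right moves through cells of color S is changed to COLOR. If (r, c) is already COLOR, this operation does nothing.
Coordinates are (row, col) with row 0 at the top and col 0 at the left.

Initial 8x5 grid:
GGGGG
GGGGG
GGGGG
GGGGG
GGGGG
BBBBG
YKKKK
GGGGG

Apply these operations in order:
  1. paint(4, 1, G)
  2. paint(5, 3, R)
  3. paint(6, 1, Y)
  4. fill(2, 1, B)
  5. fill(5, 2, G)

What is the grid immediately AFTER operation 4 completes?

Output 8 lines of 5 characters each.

Answer: BBBBB
BBBBB
BBBBB
BBBBB
BBBBB
BBBRB
YYKKK
GGGGG

Derivation:
After op 1 paint(4,1,G):
GGGGG
GGGGG
GGGGG
GGGGG
GGGGG
BBBBG
YKKKK
GGGGG
After op 2 paint(5,3,R):
GGGGG
GGGGG
GGGGG
GGGGG
GGGGG
BBBRG
YKKKK
GGGGG
After op 3 paint(6,1,Y):
GGGGG
GGGGG
GGGGG
GGGGG
GGGGG
BBBRG
YYKKK
GGGGG
After op 4 fill(2,1,B) [26 cells changed]:
BBBBB
BBBBB
BBBBB
BBBBB
BBBBB
BBBRB
YYKKK
GGGGG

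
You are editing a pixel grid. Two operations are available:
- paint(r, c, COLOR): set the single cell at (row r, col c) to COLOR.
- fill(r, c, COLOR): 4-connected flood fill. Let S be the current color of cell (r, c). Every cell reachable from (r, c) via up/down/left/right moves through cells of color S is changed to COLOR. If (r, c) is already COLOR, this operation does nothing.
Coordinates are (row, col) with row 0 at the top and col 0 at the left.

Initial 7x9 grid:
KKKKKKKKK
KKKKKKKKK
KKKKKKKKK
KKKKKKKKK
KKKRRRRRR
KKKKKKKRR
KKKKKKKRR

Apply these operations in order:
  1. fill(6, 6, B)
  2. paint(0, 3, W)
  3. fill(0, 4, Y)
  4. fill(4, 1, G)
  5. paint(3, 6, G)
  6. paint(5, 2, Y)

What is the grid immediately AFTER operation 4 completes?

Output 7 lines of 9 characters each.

After op 1 fill(6,6,B) [53 cells changed]:
BBBBBBBBB
BBBBBBBBB
BBBBBBBBB
BBBBBBBBB
BBBRRRRRR
BBBBBBBRR
BBBBBBBRR
After op 2 paint(0,3,W):
BBBWBBBBB
BBBBBBBBB
BBBBBBBBB
BBBBBBBBB
BBBRRRRRR
BBBBBBBRR
BBBBBBBRR
After op 3 fill(0,4,Y) [52 cells changed]:
YYYWYYYYY
YYYYYYYYY
YYYYYYYYY
YYYYYYYYY
YYYRRRRRR
YYYYYYYRR
YYYYYYYRR
After op 4 fill(4,1,G) [52 cells changed]:
GGGWGGGGG
GGGGGGGGG
GGGGGGGGG
GGGGGGGGG
GGGRRRRRR
GGGGGGGRR
GGGGGGGRR

Answer: GGGWGGGGG
GGGGGGGGG
GGGGGGGGG
GGGGGGGGG
GGGRRRRRR
GGGGGGGRR
GGGGGGGRR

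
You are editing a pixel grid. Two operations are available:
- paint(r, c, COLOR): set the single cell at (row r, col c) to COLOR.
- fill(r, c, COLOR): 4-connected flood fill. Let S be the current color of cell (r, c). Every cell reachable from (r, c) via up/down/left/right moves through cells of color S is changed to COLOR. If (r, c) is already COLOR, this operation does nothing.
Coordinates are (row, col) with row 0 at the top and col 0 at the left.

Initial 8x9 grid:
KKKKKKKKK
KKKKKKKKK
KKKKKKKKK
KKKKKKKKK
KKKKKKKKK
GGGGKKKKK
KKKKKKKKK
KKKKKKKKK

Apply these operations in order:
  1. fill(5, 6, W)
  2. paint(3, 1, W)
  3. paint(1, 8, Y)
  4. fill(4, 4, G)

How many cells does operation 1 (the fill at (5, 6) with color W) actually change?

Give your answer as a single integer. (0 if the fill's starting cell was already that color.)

Answer: 68

Derivation:
After op 1 fill(5,6,W) [68 cells changed]:
WWWWWWWWW
WWWWWWWWW
WWWWWWWWW
WWWWWWWWW
WWWWWWWWW
GGGGWWWWW
WWWWWWWWW
WWWWWWWWW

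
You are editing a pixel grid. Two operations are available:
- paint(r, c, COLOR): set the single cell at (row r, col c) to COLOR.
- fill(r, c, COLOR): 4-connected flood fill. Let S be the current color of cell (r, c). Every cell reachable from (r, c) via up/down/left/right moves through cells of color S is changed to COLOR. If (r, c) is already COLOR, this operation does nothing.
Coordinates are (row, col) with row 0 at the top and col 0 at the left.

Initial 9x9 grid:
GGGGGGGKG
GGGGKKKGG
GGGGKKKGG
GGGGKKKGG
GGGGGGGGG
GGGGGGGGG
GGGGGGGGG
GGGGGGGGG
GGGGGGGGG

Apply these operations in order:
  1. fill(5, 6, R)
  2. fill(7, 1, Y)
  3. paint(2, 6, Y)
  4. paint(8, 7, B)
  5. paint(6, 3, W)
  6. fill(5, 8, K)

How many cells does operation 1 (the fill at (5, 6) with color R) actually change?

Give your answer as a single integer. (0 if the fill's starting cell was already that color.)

After op 1 fill(5,6,R) [71 cells changed]:
RRRRRRRKR
RRRRKKKRR
RRRRKKKRR
RRRRKKKRR
RRRRRRRRR
RRRRRRRRR
RRRRRRRRR
RRRRRRRRR
RRRRRRRRR

Answer: 71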